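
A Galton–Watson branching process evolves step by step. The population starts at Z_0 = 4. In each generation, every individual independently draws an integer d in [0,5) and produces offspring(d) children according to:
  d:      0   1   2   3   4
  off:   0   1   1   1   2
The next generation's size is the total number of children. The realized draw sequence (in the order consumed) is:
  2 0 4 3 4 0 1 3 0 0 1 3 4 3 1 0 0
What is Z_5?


gen 0: Z_0=4, draws=[2, 0, 4, 3], offspring=[1, 0, 2, 1], Z_1=4
gen 1: Z_1=4, draws=[4, 0, 1, 3], offspring=[2, 0, 1, 1], Z_2=4
gen 2: Z_2=4, draws=[0, 0, 1, 3], offspring=[0, 0, 1, 1], Z_3=2
gen 3: Z_3=2, draws=[4, 3], offspring=[2, 1], Z_4=3
gen 4: Z_4=3, draws=[1, 0, 0], offspring=[1, 0, 0], Z_5=1

1


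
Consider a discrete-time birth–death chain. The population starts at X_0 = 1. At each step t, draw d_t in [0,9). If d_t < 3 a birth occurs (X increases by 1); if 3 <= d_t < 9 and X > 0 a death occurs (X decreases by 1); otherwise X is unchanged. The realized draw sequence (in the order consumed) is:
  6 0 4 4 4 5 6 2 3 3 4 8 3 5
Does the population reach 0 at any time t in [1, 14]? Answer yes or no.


yes

t=0: X=1, d=6 → death, X_1=0
t=1: X=0, d=0 → birth, X_2=1
t=2: X=1, d=4 → death, X_3=0
t=3: X=0, d=4 → hold, X_4=0
t=4: X=0, d=4 → hold, X_5=0
t=5: X=0, d=5 → hold, X_6=0
t=6: X=0, d=6 → hold, X_7=0
t=7: X=0, d=2 → birth, X_8=1
t=8: X=1, d=3 → death, X_9=0
t=9: X=0, d=3 → hold, X_10=0
t=10: X=0, d=4 → hold, X_11=0
t=11: X=0, d=8 → hold, X_12=0
t=12: X=0, d=3 → hold, X_13=0
t=13: X=0, d=5 → hold, X_14=0


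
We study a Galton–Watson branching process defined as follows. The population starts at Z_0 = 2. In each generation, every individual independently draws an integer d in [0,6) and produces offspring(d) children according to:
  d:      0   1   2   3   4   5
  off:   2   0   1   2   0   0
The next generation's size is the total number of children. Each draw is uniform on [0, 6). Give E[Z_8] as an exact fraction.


390625/839808

Outcome values over d=0..5: [2, 0, 1, 2, 0, 0]
Σy = 5, Σy² = 9, M = 6
μ = 5/6 = 5/6,  σ² = 9/6 − (5/6)² = 29/36
E[Z_0] = 2
E[Z_1] = 5/6·E[Z_0] = 5/3
E[Z_2] = 5/6·E[Z_1] = 25/18
E[Z_3] = 5/6·E[Z_2] = 125/108
E[Z_4] = 5/6·E[Z_3] = 625/648
E[Z_5] = 5/6·E[Z_4] = 3125/3888
E[Z_6] = 5/6·E[Z_5] = 15625/23328
E[Z_7] = 5/6·E[Z_6] = 78125/139968
E[Z_8] = 5/6·E[Z_7] = 390625/839808


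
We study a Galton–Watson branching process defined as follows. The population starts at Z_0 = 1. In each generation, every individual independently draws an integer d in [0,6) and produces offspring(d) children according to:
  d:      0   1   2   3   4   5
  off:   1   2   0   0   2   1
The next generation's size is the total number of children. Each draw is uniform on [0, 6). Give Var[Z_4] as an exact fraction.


8/3

Outcome values over d=0..5: [1, 2, 0, 0, 2, 1]
Σy = 6, Σy² = 10, M = 6
μ = 6/6 = 1,  σ² = 10/6 − (1)² = 2/3
V_0 = 0, E_0 = 1
V_1 = 2/3·E_0 + (1)²·V_0 = 2/3;  E_1 = 1
V_2 = 2/3·E_1 + (1)²·V_1 = 4/3;  E_2 = 1
V_3 = 2/3·E_2 + (1)²·V_2 = 2;  E_3 = 1
V_4 = 2/3·E_3 + (1)²·V_3 = 8/3;  E_4 = 1


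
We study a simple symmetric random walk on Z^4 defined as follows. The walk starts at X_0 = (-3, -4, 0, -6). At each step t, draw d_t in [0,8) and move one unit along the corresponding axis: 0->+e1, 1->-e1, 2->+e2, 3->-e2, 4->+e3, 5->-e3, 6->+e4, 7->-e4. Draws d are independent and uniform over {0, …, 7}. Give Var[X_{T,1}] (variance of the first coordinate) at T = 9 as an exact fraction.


9/4

Outcome values over d=0..7: [1, -1, 0, 0, 0, 0, 0, 0]
Σy = 0, Σy² = 2, M = 8
μ = 0/8 = 0,  σ² = 2/8 − (0)² = 1/4
Independent increments: Var[X_9] = 9·σ² = 9·(1/4) = 9/4


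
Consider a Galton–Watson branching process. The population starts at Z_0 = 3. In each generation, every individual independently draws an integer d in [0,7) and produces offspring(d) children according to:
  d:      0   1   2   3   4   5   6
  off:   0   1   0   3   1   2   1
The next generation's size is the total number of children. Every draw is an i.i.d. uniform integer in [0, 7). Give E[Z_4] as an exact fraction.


Outcome values over d=0..6: [0, 1, 0, 3, 1, 2, 1]
Σy = 8, Σy² = 16, M = 7
μ = 8/7 = 8/7,  σ² = 16/7 − (8/7)² = 48/49
E[Z_0] = 3
E[Z_1] = 8/7·E[Z_0] = 24/7
E[Z_2] = 8/7·E[Z_1] = 192/49
E[Z_3] = 8/7·E[Z_2] = 1536/343
E[Z_4] = 8/7·E[Z_3] = 12288/2401

12288/2401


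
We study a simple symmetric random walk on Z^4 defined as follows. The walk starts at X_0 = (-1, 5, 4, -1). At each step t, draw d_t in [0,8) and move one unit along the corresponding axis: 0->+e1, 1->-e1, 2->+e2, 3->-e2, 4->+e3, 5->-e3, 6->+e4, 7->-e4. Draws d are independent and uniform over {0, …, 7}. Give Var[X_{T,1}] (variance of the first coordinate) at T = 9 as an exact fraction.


9/4

Outcome values over d=0..7: [1, -1, 0, 0, 0, 0, 0, 0]
Σy = 0, Σy² = 2, M = 8
μ = 0/8 = 0,  σ² = 2/8 − (0)² = 1/4
Independent increments: Var[X_9] = 9·σ² = 9·(1/4) = 9/4


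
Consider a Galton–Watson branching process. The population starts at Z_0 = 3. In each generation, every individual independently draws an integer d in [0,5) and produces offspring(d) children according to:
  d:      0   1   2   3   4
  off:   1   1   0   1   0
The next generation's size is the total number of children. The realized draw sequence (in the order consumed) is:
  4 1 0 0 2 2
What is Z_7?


gen 0: Z_0=3, draws=[4, 1, 0], offspring=[0, 1, 1], Z_1=2
gen 1: Z_1=2, draws=[0, 2], offspring=[1, 0], Z_2=1
gen 2: Z_2=1, draws=[2], offspring=[0], Z_3=0
gen 3: Z_3=0, draws=[], offspring=[], Z_4=0
gen 4: Z_4=0, draws=[], offspring=[], Z_5=0
gen 5: Z_5=0, draws=[], offspring=[], Z_6=0
gen 6: Z_6=0, draws=[], offspring=[], Z_7=0

0


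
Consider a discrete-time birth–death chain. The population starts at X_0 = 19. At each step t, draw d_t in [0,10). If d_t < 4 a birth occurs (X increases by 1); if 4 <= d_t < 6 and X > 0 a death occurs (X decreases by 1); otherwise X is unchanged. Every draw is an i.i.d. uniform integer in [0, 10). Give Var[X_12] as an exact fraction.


X can drop by at most 1 per step and X_0 = 19 > T = 12, so X_t >= 19 − t >= 7 > 0 for every t <= 12: the floor at 0 (the 'and X > 0' condition) never binds. Hence X_12 = X_0 + Σ_{t<12} Y_t with i.i.d. increments Y_t = y(d_t) ∈ {+1, −1, 0}.
Outcome values over d=0..9: [1, 1, 1, 1, -1, -1, 0, 0, 0, 0]
Σy = 2, Σy² = 6, M = 10
μ = 2/10 = 1/5,  σ² = 6/10 − (1/5)² = 14/25
Independent increments: Var[X_12] = 12·σ² = 12·(14/25) = 168/25

168/25


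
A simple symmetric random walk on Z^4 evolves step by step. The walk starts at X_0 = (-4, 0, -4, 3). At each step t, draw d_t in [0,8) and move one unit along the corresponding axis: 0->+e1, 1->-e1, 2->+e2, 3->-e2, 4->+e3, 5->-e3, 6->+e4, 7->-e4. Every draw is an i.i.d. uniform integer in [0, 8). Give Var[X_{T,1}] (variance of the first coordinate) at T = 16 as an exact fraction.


Outcome values over d=0..7: [1, -1, 0, 0, 0, 0, 0, 0]
Σy = 0, Σy² = 2, M = 8
μ = 0/8 = 0,  σ² = 2/8 − (0)² = 1/4
Independent increments: Var[X_16] = 16·σ² = 16·(1/4) = 4

4


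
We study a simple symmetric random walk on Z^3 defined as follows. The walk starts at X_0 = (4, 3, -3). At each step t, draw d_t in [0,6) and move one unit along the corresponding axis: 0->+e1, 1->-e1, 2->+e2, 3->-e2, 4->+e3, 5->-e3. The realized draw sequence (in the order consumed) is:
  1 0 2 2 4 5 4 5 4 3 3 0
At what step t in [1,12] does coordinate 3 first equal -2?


t=0: X=(4, 3, -3), d=1 → -e1, X_1=(3, 3, -3)
t=1: X=(3, 3, -3), d=0 → +e1, X_2=(4, 3, -3)
t=2: X=(4, 3, -3), d=2 → +e2, X_3=(4, 4, -3)
t=3: X=(4, 4, -3), d=2 → +e2, X_4=(4, 5, -3)
t=4: X=(4, 5, -3), d=4 → +e3, X_5=(4, 5, -2)
t=5: X=(4, 5, -2), d=5 → -e3, X_6=(4, 5, -3)
t=6: X=(4, 5, -3), d=4 → +e3, X_7=(4, 5, -2)
t=7: X=(4, 5, -2), d=5 → -e3, X_8=(4, 5, -3)
t=8: X=(4, 5, -3), d=4 → +e3, X_9=(4, 5, -2)
t=9: X=(4, 5, -2), d=3 → -e2, X_10=(4, 4, -2)
t=10: X=(4, 4, -2), d=3 → -e2, X_11=(4, 3, -2)
t=11: X=(4, 3, -2), d=0 → +e1, X_12=(5, 3, -2)

5


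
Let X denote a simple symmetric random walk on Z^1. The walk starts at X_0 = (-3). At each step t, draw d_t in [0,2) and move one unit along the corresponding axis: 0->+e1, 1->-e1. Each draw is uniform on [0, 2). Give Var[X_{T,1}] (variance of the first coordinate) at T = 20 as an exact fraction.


20

Outcome values over d=0..1: [1, -1]
Σy = 0, Σy² = 2, M = 2
μ = 0/2 = 0,  σ² = 2/2 − (0)² = 1
Independent increments: Var[X_20] = 20·σ² = 20·(1) = 20


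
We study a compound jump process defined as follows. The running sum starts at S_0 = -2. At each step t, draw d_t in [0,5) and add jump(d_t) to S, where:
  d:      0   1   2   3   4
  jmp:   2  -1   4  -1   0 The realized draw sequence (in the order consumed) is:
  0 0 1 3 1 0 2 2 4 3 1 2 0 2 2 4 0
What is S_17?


t=0: S=-2, d=0, jump=2, S_1=0
t=1: S=0, d=0, jump=2, S_2=2
t=2: S=2, d=1, jump=-1, S_3=1
t=3: S=1, d=3, jump=-1, S_4=0
t=4: S=0, d=1, jump=-1, S_5=-1
t=5: S=-1, d=0, jump=2, S_6=1
t=6: S=1, d=2, jump=4, S_7=5
t=7: S=5, d=2, jump=4, S_8=9
t=8: S=9, d=4, jump=0, S_9=9
t=9: S=9, d=3, jump=-1, S_10=8
t=10: S=8, d=1, jump=-1, S_11=7
t=11: S=7, d=2, jump=4, S_12=11
t=12: S=11, d=0, jump=2, S_13=13
t=13: S=13, d=2, jump=4, S_14=17
t=14: S=17, d=2, jump=4, S_15=21
t=15: S=21, d=4, jump=0, S_16=21
t=16: S=21, d=0, jump=2, S_17=23

23


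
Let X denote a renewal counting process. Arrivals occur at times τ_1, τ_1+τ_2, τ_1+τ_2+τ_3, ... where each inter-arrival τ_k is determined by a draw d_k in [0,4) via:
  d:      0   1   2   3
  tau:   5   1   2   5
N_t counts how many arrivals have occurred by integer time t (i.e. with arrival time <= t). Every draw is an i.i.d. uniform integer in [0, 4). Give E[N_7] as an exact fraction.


33501/16384

Inter-arrival values over d=0..3: [5, 1, 2, 5]
Each d has probability 1/4, so the pmf of τ is: f(1) = 1/4, f(2) = 1/4, f(5) = 1/2
Renewal equation for m(n) = E[N_n]: condition on τ_1 = k (if k <= n, one arrival plus a fresh copy on the remaining n−k steps): m(n) = F(n) + Σ_{k<=n} f(k)·m(n−k), where F(n) = P(τ <= n) and m(0) = 0
m(1) = F(1) = 1/4
m(2) = F(2) + f(1)·m(1) = 1/2 + 1/4·1/4 = 9/16
m(3) = F(3) + f(1)·m(2) + f(2)·m(1) = 1/2 + 1/4·9/16 + 1/4·1/4 = 45/64
m(4) = F(4) + f(1)·m(3) + f(2)·m(2) = 1/2 + 1/4·45/64 + 1/4·9/16 = 209/256
m(5) = F(5) + f(1)·m(4) + f(2)·m(3) = 1 + 1/4·209/256 + 1/4·45/64 = 1413/1024
m(6) = F(6) + f(1)·m(5) + f(2)·m(4) + f(5)·m(1) = 1 + 1/4·1413/1024 + 1/4·209/256 + 1/2·1/4 = 6857/4096
m(7) = F(7) + f(1)·m(6) + f(2)·m(5) + f(5)·m(2) = 1 + 1/4·6857/4096 + 1/4·1413/1024 + 1/2·9/16 = 33501/16384
E[N_7] = m(7) = 33501/16384


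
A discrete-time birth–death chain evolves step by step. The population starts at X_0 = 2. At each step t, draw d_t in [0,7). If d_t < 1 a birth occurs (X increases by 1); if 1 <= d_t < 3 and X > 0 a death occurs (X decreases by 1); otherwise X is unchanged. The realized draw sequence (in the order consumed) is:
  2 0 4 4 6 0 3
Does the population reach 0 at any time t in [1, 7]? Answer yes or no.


t=0: X=2, d=2 → death, X_1=1
t=1: X=1, d=0 → birth, X_2=2
t=2: X=2, d=4 → hold, X_3=2
t=3: X=2, d=4 → hold, X_4=2
t=4: X=2, d=6 → hold, X_5=2
t=5: X=2, d=0 → birth, X_6=3
t=6: X=3, d=3 → hold, X_7=3

no


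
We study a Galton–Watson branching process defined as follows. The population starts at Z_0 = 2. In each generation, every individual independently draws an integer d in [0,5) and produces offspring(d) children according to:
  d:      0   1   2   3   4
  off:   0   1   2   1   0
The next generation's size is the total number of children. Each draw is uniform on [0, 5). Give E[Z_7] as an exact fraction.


Outcome values over d=0..4: [0, 1, 2, 1, 0]
Σy = 4, Σy² = 6, M = 5
μ = 4/5 = 4/5,  σ² = 6/5 − (4/5)² = 14/25
E[Z_0] = 2
E[Z_1] = 4/5·E[Z_0] = 8/5
E[Z_2] = 4/5·E[Z_1] = 32/25
E[Z_3] = 4/5·E[Z_2] = 128/125
E[Z_4] = 4/5·E[Z_3] = 512/625
E[Z_5] = 4/5·E[Z_4] = 2048/3125
E[Z_6] = 4/5·E[Z_5] = 8192/15625
E[Z_7] = 4/5·E[Z_6] = 32768/78125

32768/78125


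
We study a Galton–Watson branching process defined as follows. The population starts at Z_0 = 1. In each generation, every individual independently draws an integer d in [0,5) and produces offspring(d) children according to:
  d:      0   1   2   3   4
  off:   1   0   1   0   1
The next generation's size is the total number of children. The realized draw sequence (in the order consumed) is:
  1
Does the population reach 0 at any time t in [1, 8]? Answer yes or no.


yes

gen 0: Z_0=1, draws=[1], offspring=[0], Z_1=0
gen 1: Z_1=0, draws=[], offspring=[], Z_2=0
gen 2: Z_2=0, draws=[], offspring=[], Z_3=0
gen 3: Z_3=0, draws=[], offspring=[], Z_4=0
gen 4: Z_4=0, draws=[], offspring=[], Z_5=0
gen 5: Z_5=0, draws=[], offspring=[], Z_6=0
gen 6: Z_6=0, draws=[], offspring=[], Z_7=0
gen 7: Z_7=0, draws=[], offspring=[], Z_8=0


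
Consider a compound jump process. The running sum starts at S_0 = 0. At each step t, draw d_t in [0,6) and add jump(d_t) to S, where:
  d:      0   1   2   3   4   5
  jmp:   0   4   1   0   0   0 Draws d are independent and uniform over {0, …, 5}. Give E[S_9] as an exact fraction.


15/2

Outcome values over d=0..5: [0, 4, 1, 0, 0, 0]
Σy = 5, Σy² = 17, M = 6
μ = 5/6 = 5/6,  σ² = 17/6 − (5/6)² = 77/36
E[S_9] = 0 + 9·(5/6) = 15/2


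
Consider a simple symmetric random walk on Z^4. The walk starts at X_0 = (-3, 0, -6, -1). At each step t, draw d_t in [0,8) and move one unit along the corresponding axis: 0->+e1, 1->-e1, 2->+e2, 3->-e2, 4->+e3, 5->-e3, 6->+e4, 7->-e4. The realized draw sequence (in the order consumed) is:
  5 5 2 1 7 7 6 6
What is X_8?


t=0: X=(-3, 0, -6, -1), d=5 → -e3, X_1=(-3, 0, -7, -1)
t=1: X=(-3, 0, -7, -1), d=5 → -e3, X_2=(-3, 0, -8, -1)
t=2: X=(-3, 0, -8, -1), d=2 → +e2, X_3=(-3, 1, -8, -1)
t=3: X=(-3, 1, -8, -1), d=1 → -e1, X_4=(-4, 1, -8, -1)
t=4: X=(-4, 1, -8, -1), d=7 → -e4, X_5=(-4, 1, -8, -2)
t=5: X=(-4, 1, -8, -2), d=7 → -e4, X_6=(-4, 1, -8, -3)
t=6: X=(-4, 1, -8, -3), d=6 → +e4, X_7=(-4, 1, -8, -2)
t=7: X=(-4, 1, -8, -2), d=6 → +e4, X_8=(-4, 1, -8, -1)

(-4, 1, -8, -1)


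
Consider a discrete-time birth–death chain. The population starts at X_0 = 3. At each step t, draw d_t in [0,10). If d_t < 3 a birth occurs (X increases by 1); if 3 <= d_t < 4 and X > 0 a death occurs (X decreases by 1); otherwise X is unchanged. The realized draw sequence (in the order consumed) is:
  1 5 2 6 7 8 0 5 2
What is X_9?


7

t=0: X=3, d=1 → birth, X_1=4
t=1: X=4, d=5 → hold, X_2=4
t=2: X=4, d=2 → birth, X_3=5
t=3: X=5, d=6 → hold, X_4=5
t=4: X=5, d=7 → hold, X_5=5
t=5: X=5, d=8 → hold, X_6=5
t=6: X=5, d=0 → birth, X_7=6
t=7: X=6, d=5 → hold, X_8=6
t=8: X=6, d=2 → birth, X_9=7


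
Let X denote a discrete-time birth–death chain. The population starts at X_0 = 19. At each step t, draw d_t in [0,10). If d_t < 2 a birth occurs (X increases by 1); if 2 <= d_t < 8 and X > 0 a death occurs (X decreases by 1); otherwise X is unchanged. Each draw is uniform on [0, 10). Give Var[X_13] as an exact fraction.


208/25

X can drop by at most 1 per step and X_0 = 19 > T = 13, so X_t >= 19 − t >= 6 > 0 for every t <= 13: the floor at 0 (the 'and X > 0' condition) never binds. Hence X_13 = X_0 + Σ_{t<13} Y_t with i.i.d. increments Y_t = y(d_t) ∈ {+1, −1, 0}.
Outcome values over d=0..9: [1, 1, -1, -1, -1, -1, -1, -1, 0, 0]
Σy = -4, Σy² = 8, M = 10
μ = -4/10 = -2/5,  σ² = 8/10 − (-2/5)² = 16/25
Independent increments: Var[X_13] = 13·σ² = 13·(16/25) = 208/25


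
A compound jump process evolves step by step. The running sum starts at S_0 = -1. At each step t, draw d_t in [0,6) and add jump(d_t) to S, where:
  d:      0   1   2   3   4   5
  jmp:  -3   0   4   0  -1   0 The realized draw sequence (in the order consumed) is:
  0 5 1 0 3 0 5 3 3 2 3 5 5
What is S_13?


-6

t=0: S=-1, d=0, jump=-3, S_1=-4
t=1: S=-4, d=5, jump=0, S_2=-4
t=2: S=-4, d=1, jump=0, S_3=-4
t=3: S=-4, d=0, jump=-3, S_4=-7
t=4: S=-7, d=3, jump=0, S_5=-7
t=5: S=-7, d=0, jump=-3, S_6=-10
t=6: S=-10, d=5, jump=0, S_7=-10
t=7: S=-10, d=3, jump=0, S_8=-10
t=8: S=-10, d=3, jump=0, S_9=-10
t=9: S=-10, d=2, jump=4, S_10=-6
t=10: S=-6, d=3, jump=0, S_11=-6
t=11: S=-6, d=5, jump=0, S_12=-6
t=12: S=-6, d=5, jump=0, S_13=-6


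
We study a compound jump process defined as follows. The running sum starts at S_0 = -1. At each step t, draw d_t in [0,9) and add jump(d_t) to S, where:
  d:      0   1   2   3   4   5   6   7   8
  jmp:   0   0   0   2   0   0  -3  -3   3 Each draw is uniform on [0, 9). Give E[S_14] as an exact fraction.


Outcome values over d=0..8: [0, 0, 0, 2, 0, 0, -3, -3, 3]
Σy = -1, Σy² = 31, M = 9
μ = -1/9 = -1/9,  σ² = 31/9 − (-1/9)² = 278/81
E[S_14] = -1 + 14·(-1/9) = -23/9

-23/9


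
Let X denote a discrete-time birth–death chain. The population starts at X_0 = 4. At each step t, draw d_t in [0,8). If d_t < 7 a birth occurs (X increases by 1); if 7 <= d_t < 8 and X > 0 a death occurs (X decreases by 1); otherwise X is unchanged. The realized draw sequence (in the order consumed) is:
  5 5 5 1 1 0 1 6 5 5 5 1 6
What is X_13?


17

t=0: X=4, d=5 → birth, X_1=5
t=1: X=5, d=5 → birth, X_2=6
t=2: X=6, d=5 → birth, X_3=7
t=3: X=7, d=1 → birth, X_4=8
t=4: X=8, d=1 → birth, X_5=9
t=5: X=9, d=0 → birth, X_6=10
t=6: X=10, d=1 → birth, X_7=11
t=7: X=11, d=6 → birth, X_8=12
t=8: X=12, d=5 → birth, X_9=13
t=9: X=13, d=5 → birth, X_10=14
t=10: X=14, d=5 → birth, X_11=15
t=11: X=15, d=1 → birth, X_12=16
t=12: X=16, d=6 → birth, X_13=17


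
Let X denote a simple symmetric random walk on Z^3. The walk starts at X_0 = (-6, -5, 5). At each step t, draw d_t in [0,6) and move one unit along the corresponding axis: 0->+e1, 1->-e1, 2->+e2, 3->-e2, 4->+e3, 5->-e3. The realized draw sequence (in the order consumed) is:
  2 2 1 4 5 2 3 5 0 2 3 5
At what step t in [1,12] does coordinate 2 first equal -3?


t=0: X=(-6, -5, 5), d=2 → +e2, X_1=(-6, -4, 5)
t=1: X=(-6, -4, 5), d=2 → +e2, X_2=(-6, -3, 5)
t=2: X=(-6, -3, 5), d=1 → -e1, X_3=(-7, -3, 5)
t=3: X=(-7, -3, 5), d=4 → +e3, X_4=(-7, -3, 6)
t=4: X=(-7, -3, 6), d=5 → -e3, X_5=(-7, -3, 5)
t=5: X=(-7, -3, 5), d=2 → +e2, X_6=(-7, -2, 5)
t=6: X=(-7, -2, 5), d=3 → -e2, X_7=(-7, -3, 5)
t=7: X=(-7, -3, 5), d=5 → -e3, X_8=(-7, -3, 4)
t=8: X=(-7, -3, 4), d=0 → +e1, X_9=(-6, -3, 4)
t=9: X=(-6, -3, 4), d=2 → +e2, X_10=(-6, -2, 4)
t=10: X=(-6, -2, 4), d=3 → -e2, X_11=(-6, -3, 4)
t=11: X=(-6, -3, 4), d=5 → -e3, X_12=(-6, -3, 3)

2


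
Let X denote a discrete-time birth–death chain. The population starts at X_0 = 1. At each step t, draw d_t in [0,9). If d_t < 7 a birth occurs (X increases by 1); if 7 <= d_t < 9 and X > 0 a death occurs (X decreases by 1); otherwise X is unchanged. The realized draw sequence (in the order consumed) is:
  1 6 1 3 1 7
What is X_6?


t=0: X=1, d=1 → birth, X_1=2
t=1: X=2, d=6 → birth, X_2=3
t=2: X=3, d=1 → birth, X_3=4
t=3: X=4, d=3 → birth, X_4=5
t=4: X=5, d=1 → birth, X_5=6
t=5: X=6, d=7 → death, X_6=5

5


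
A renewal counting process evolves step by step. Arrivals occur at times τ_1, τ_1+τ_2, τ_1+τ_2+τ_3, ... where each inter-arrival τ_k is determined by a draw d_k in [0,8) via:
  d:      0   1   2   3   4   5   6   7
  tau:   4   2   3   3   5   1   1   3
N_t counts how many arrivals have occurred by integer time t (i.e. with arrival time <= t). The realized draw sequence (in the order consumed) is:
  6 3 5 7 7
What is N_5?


3

draw d_1=6: τ_1=1, arrival time A_1=1
draw d_2=3: τ_2=3, arrival time A_2=4
draw d_3=5: τ_3=1, arrival time A_3=5
draw d_4=7: τ_4=3, arrival time A_4=8
draw d_5=7: τ_5=3, arrival time A_5=11
N_t over t=0..5: 0:0 1:1 2:1 3:1 4:2 5:3


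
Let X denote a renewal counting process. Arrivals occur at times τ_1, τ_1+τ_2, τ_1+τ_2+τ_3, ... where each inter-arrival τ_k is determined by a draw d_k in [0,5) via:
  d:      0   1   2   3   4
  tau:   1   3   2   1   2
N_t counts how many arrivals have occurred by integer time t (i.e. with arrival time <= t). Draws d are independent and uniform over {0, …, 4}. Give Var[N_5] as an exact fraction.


Inter-arrival values over d=0..4: [1, 3, 2, 1, 2]
Each d has probability 1/5, so the pmf of τ is: f(1) = 2/5, f(2) = 2/5, f(3) = 1/5
Let p_n(j) = P(N_n = j), with p_0 = [1]. Condition on τ_1: p_n(0) = P(τ > n), and for j >= 1, p_n(j) = Σ_{k<=n} f(k)·p_{n−k}(j−1)
p_1 = [3/5, 2/5]  (j = 0..1)
p_2 = [1/5, 16/25, 4/25]  (j = 0..2)
p_3 = [0, 13/25, 52/125, 8/125]  (j = 0..3)
p_4 = [0, 1/5, 68/125, 144/625, 16/625]  (j = 0..4)
p_5 = [0, 1/25, 52/125, 52/125, 368/3125, 32/3125]  (j = 0..5)
E[N_5] = Σ j·p_5(j) = 8257/3125;  E[N_5²] = Σ j²·p_5(j) = 23713/3125
Var[N_5] = 23713/3125 − (8257/3125)² = 5925076/9765625

5925076/9765625


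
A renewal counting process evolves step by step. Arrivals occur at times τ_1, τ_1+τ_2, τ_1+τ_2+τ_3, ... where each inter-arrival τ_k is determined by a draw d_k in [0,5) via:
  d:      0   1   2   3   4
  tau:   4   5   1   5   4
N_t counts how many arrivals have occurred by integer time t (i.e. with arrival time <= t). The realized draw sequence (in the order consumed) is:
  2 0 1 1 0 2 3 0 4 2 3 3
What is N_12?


draw d_1=2: τ_1=1, arrival time A_1=1
draw d_2=0: τ_2=4, arrival time A_2=5
draw d_3=1: τ_3=5, arrival time A_3=10
draw d_4=1: τ_4=5, arrival time A_4=15
draw d_5=0: τ_5=4, arrival time A_5=19
draw d_6=2: τ_6=1, arrival time A_6=20
draw d_7=3: τ_7=5, arrival time A_7=25
draw d_8=0: τ_8=4, arrival time A_8=29
draw d_9=4: τ_9=4, arrival time A_9=33
draw d_10=2: τ_10=1, arrival time A_10=34
draw d_11=3: τ_11=5, arrival time A_11=39
draw d_12=3: τ_12=5, arrival time A_12=44
N_t over t=0..12: 0:0 1:1 2:1 3:1 4:1 5:2 6:2 7:2 8:2 9:2 10:3 11:3 12:3

3


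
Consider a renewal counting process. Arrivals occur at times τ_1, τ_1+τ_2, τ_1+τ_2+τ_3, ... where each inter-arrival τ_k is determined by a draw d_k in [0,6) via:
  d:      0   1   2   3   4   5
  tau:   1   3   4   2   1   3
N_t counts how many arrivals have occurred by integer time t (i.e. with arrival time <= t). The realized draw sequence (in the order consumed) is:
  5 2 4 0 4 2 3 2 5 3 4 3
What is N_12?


5

draw d_1=5: τ_1=3, arrival time A_1=3
draw d_2=2: τ_2=4, arrival time A_2=7
draw d_3=4: τ_3=1, arrival time A_3=8
draw d_4=0: τ_4=1, arrival time A_4=9
draw d_5=4: τ_5=1, arrival time A_5=10
draw d_6=2: τ_6=4, arrival time A_6=14
draw d_7=3: τ_7=2, arrival time A_7=16
draw d_8=2: τ_8=4, arrival time A_8=20
draw d_9=5: τ_9=3, arrival time A_9=23
draw d_10=3: τ_10=2, arrival time A_10=25
draw d_11=4: τ_11=1, arrival time A_11=26
draw d_12=3: τ_12=2, arrival time A_12=28
N_t over t=0..12: 0:0 1:0 2:0 3:1 4:1 5:1 6:1 7:2 8:3 9:4 10:5 11:5 12:5


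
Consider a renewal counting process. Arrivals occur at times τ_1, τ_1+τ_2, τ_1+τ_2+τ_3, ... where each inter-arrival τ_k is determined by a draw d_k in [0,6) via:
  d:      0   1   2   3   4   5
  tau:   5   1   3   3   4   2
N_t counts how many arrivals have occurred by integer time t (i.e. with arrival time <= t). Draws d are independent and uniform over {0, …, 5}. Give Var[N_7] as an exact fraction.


Inter-arrival values over d=0..5: [5, 1, 3, 3, 4, 2]
Each d has probability 1/6, so the pmf of τ is: f(1) = 1/6, f(2) = 1/6, f(3) = 1/3, f(4) = 1/6, f(5) = 1/6
Let p_n(j) = P(N_n = j), with p_0 = [1]. Condition on τ_1: p_n(0) = P(τ > n), and for j >= 1, p_n(j) = Σ_{k<=n} f(k)·p_{n−k}(j−1)
p_1 = [5/6, 1/6]  (j = 0..1)
p_2 = [2/3, 11/36, 1/36]  (j = 0..2)
p_3 = [1/3, 7/12, 17/216, 1/216]  (j = 0..3)
p_4 = [1/6, 11/18, 11/54, 23/1296, 1/1296]  (j = 0..4)
p_5 = [0, 11/18, 71/216, 73/1296, 29/7776, 1/7776]  (j = 0..5)
p_6 = [0, 7/18, 103/216, 155/1296, 1/72, 35/46656, 1/46656]  (j = 0..6)
p_7 = [0, 2/9, 14/27, 95/432, 35/972, 149/46656, 41/279936, 1/279936]  (j = 0..7)
E[N_7] = Σ j·p_7(j) = 582235/279936;  E[N_7²] = Σ j²·p_7(j) = 1382011/279936
Var[N_7] = 1382011/279936 − (582235/279936)² = 47877036071/78364164096

47877036071/78364164096


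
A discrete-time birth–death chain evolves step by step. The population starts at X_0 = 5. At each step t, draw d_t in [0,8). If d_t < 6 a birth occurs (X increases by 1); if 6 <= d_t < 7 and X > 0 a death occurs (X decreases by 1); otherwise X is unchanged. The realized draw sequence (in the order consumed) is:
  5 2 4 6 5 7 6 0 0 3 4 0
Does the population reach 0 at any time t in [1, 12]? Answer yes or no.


no

t=0: X=5, d=5 → birth, X_1=6
t=1: X=6, d=2 → birth, X_2=7
t=2: X=7, d=4 → birth, X_3=8
t=3: X=8, d=6 → death, X_4=7
t=4: X=7, d=5 → birth, X_5=8
t=5: X=8, d=7 → hold, X_6=8
t=6: X=8, d=6 → death, X_7=7
t=7: X=7, d=0 → birth, X_8=8
t=8: X=8, d=0 → birth, X_9=9
t=9: X=9, d=3 → birth, X_10=10
t=10: X=10, d=4 → birth, X_11=11
t=11: X=11, d=0 → birth, X_12=12


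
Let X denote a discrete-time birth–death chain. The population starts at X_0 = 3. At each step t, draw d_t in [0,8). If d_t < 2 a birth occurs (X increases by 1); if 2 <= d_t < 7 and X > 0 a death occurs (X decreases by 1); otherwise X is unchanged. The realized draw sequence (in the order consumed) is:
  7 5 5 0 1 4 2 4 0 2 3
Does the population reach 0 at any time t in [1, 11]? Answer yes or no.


yes

t=0: X=3, d=7 → hold, X_1=3
t=1: X=3, d=5 → death, X_2=2
t=2: X=2, d=5 → death, X_3=1
t=3: X=1, d=0 → birth, X_4=2
t=4: X=2, d=1 → birth, X_5=3
t=5: X=3, d=4 → death, X_6=2
t=6: X=2, d=2 → death, X_7=1
t=7: X=1, d=4 → death, X_8=0
t=8: X=0, d=0 → birth, X_9=1
t=9: X=1, d=2 → death, X_10=0
t=10: X=0, d=3 → hold, X_11=0


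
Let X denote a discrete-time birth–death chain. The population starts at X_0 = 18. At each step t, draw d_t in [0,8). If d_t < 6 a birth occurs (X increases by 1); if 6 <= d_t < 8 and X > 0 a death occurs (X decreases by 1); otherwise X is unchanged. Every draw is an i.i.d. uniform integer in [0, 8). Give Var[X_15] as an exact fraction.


45/4

X can drop by at most 1 per step and X_0 = 18 > T = 15, so X_t >= 18 − t >= 3 > 0 for every t <= 15: the floor at 0 (the 'and X > 0' condition) never binds. Hence X_15 = X_0 + Σ_{t<15} Y_t with i.i.d. increments Y_t = y(d_t) ∈ {+1, −1, 0}.
Outcome values over d=0..7: [1, 1, 1, 1, 1, 1, -1, -1]
Σy = 4, Σy² = 8, M = 8
μ = 4/8 = 1/2,  σ² = 8/8 − (1/2)² = 3/4
Independent increments: Var[X_15] = 15·σ² = 15·(3/4) = 45/4


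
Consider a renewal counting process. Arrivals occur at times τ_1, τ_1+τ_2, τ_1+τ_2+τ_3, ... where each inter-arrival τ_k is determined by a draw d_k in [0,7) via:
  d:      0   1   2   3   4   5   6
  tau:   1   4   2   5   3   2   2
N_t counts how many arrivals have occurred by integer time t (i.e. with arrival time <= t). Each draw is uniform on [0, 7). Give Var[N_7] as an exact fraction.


Inter-arrival values over d=0..6: [1, 4, 2, 5, 3, 2, 2]
Each d has probability 1/7, so the pmf of τ is: f(1) = 1/7, f(2) = 3/7, f(3) = 1/7, f(4) = 1/7, f(5) = 1/7
Let p_n(j) = P(N_n = j), with p_0 = [1]. Condition on τ_1: p_n(0) = P(τ > n), and for j >= 1, p_n(j) = Σ_{k<=n} f(k)·p_{n−k}(j−1)
p_1 = [6/7, 1/7]  (j = 0..1)
p_2 = [3/7, 27/49, 1/49]  (j = 0..2)
p_3 = [2/7, 4/7, 48/343, 1/343]  (j = 0..3)
p_4 = [1/7, 24/49, 116/343, 69/2401, 1/2401]  (j = 0..4)
p_5 = [0, 23/49, 142/343, 267/2401, 90/16807, 1/16807]  (j = 0..5)
p_6 = [0, 2/7, 157/343, 545/2401, 481/16807, 111/117649, 1/117649]  (j = 0..6)
p_7 = [0, 6/49, 162/343, 754/2401, 1422/16807, 758/117649, 132/823543, 1/823543]  (j = 0..7)
E[N_7] = Σ j·p_7(j) = 1960673/823543;  E[N_7²] = Σ j²·p_7(j) = 5236587/823543
Var[N_7] = 5236587/823543 − (1960673/823543)² = 468315954812/678223072849

468315954812/678223072849


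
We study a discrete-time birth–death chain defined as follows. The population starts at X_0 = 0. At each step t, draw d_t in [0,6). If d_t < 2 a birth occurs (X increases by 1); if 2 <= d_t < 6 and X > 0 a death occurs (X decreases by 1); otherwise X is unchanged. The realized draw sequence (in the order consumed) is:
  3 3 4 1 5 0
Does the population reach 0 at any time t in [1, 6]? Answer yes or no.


yes

t=0: X=0, d=3 → hold, X_1=0
t=1: X=0, d=3 → hold, X_2=0
t=2: X=0, d=4 → hold, X_3=0
t=3: X=0, d=1 → birth, X_4=1
t=4: X=1, d=5 → death, X_5=0
t=5: X=0, d=0 → birth, X_6=1


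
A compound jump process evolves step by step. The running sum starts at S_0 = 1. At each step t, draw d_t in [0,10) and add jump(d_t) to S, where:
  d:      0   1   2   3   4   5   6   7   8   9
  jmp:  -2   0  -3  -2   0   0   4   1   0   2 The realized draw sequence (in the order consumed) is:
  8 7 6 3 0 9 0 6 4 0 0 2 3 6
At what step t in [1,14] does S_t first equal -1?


t=0: S=1, d=8, jump=0, S_1=1
t=1: S=1, d=7, jump=1, S_2=2
t=2: S=2, d=6, jump=4, S_3=6
t=3: S=6, d=3, jump=-2, S_4=4
t=4: S=4, d=0, jump=-2, S_5=2
t=5: S=2, d=9, jump=2, S_6=4
t=6: S=4, d=0, jump=-2, S_7=2
t=7: S=2, d=6, jump=4, S_8=6
t=8: S=6, d=4, jump=0, S_9=6
t=9: S=6, d=0, jump=-2, S_10=4
t=10: S=4, d=0, jump=-2, S_11=2
t=11: S=2, d=2, jump=-3, S_12=-1
t=12: S=-1, d=3, jump=-2, S_13=-3
t=13: S=-3, d=6, jump=4, S_14=1

12


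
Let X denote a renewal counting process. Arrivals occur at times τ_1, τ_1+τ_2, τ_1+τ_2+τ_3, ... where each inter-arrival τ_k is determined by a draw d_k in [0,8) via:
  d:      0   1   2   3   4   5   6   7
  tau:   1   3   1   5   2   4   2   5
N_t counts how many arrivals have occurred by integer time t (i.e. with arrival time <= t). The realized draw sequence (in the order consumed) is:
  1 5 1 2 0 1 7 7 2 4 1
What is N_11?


4

draw d_1=1: τ_1=3, arrival time A_1=3
draw d_2=5: τ_2=4, arrival time A_2=7
draw d_3=1: τ_3=3, arrival time A_3=10
draw d_4=2: τ_4=1, arrival time A_4=11
draw d_5=0: τ_5=1, arrival time A_5=12
draw d_6=1: τ_6=3, arrival time A_6=15
draw d_7=7: τ_7=5, arrival time A_7=20
draw d_8=7: τ_8=5, arrival time A_8=25
draw d_9=2: τ_9=1, arrival time A_9=26
draw d_10=4: τ_10=2, arrival time A_10=28
draw d_11=1: τ_11=3, arrival time A_11=31
N_t over t=0..11: 0:0 1:0 2:0 3:1 4:1 5:1 6:1 7:2 8:2 9:2 10:3 11:4


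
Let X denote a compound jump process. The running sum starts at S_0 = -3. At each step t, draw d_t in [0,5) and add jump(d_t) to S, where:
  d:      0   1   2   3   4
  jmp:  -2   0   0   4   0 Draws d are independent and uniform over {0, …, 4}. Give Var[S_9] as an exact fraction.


Outcome values over d=0..4: [-2, 0, 0, 4, 0]
Σy = 2, Σy² = 20, M = 5
μ = 2/5 = 2/5,  σ² = 20/5 − (2/5)² = 96/25
Independent increments: Var[S_9] = 9·σ² = 9·(96/25) = 864/25

864/25


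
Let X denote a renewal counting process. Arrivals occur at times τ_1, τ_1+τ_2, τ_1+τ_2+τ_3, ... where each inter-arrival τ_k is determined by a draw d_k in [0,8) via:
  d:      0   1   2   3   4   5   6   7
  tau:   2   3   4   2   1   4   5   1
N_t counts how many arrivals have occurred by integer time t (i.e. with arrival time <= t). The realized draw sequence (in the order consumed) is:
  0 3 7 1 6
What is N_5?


3

draw d_1=0: τ_1=2, arrival time A_1=2
draw d_2=3: τ_2=2, arrival time A_2=4
draw d_3=7: τ_3=1, arrival time A_3=5
draw d_4=1: τ_4=3, arrival time A_4=8
draw d_5=6: τ_5=5, arrival time A_5=13
N_t over t=0..5: 0:0 1:0 2:1 3:1 4:2 5:3


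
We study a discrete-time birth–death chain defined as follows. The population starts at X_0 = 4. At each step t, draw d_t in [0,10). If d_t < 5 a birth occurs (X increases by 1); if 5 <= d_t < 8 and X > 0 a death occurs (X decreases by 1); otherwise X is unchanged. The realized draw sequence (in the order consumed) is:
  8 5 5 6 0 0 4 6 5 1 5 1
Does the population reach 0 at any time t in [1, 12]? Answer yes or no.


no

t=0: X=4, d=8 → hold, X_1=4
t=1: X=4, d=5 → death, X_2=3
t=2: X=3, d=5 → death, X_3=2
t=3: X=2, d=6 → death, X_4=1
t=4: X=1, d=0 → birth, X_5=2
t=5: X=2, d=0 → birth, X_6=3
t=6: X=3, d=4 → birth, X_7=4
t=7: X=4, d=6 → death, X_8=3
t=8: X=3, d=5 → death, X_9=2
t=9: X=2, d=1 → birth, X_10=3
t=10: X=3, d=5 → death, X_11=2
t=11: X=2, d=1 → birth, X_12=3


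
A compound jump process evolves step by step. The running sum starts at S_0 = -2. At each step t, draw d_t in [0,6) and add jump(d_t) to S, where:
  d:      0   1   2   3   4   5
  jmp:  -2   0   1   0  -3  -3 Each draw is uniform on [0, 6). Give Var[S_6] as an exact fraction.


89/6

Outcome values over d=0..5: [-2, 0, 1, 0, -3, -3]
Σy = -7, Σy² = 23, M = 6
μ = -7/6 = -7/6,  σ² = 23/6 − (-7/6)² = 89/36
Independent increments: Var[S_6] = 6·σ² = 6·(89/36) = 89/6


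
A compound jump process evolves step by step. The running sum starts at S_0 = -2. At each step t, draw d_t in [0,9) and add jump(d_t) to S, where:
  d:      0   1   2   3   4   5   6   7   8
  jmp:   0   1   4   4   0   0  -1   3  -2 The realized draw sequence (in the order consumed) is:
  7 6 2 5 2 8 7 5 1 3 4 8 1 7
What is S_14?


16

t=0: S=-2, d=7, jump=3, S_1=1
t=1: S=1, d=6, jump=-1, S_2=0
t=2: S=0, d=2, jump=4, S_3=4
t=3: S=4, d=5, jump=0, S_4=4
t=4: S=4, d=2, jump=4, S_5=8
t=5: S=8, d=8, jump=-2, S_6=6
t=6: S=6, d=7, jump=3, S_7=9
t=7: S=9, d=5, jump=0, S_8=9
t=8: S=9, d=1, jump=1, S_9=10
t=9: S=10, d=3, jump=4, S_10=14
t=10: S=14, d=4, jump=0, S_11=14
t=11: S=14, d=8, jump=-2, S_12=12
t=12: S=12, d=1, jump=1, S_13=13
t=13: S=13, d=7, jump=3, S_14=16


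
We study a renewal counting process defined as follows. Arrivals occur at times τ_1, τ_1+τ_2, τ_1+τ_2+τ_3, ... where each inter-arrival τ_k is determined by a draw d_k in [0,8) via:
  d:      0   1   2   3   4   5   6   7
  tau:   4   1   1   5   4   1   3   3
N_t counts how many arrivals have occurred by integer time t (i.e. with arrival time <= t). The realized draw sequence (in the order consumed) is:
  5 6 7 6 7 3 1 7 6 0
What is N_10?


4

draw d_1=5: τ_1=1, arrival time A_1=1
draw d_2=6: τ_2=3, arrival time A_2=4
draw d_3=7: τ_3=3, arrival time A_3=7
draw d_4=6: τ_4=3, arrival time A_4=10
draw d_5=7: τ_5=3, arrival time A_5=13
draw d_6=3: τ_6=5, arrival time A_6=18
draw d_7=1: τ_7=1, arrival time A_7=19
draw d_8=7: τ_8=3, arrival time A_8=22
draw d_9=6: τ_9=3, arrival time A_9=25
draw d_10=0: τ_10=4, arrival time A_10=29
N_t over t=0..10: 0:0 1:1 2:1 3:1 4:2 5:2 6:2 7:3 8:3 9:3 10:4


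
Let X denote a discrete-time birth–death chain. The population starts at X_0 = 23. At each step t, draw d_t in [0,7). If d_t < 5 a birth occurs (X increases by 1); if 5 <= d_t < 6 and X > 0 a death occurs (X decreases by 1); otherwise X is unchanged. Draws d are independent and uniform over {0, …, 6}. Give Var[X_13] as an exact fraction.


X can drop by at most 1 per step and X_0 = 23 > T = 13, so X_t >= 23 − t >= 10 > 0 for every t <= 13: the floor at 0 (the 'and X > 0' condition) never binds. Hence X_13 = X_0 + Σ_{t<13} Y_t with i.i.d. increments Y_t = y(d_t) ∈ {+1, −1, 0}.
Outcome values over d=0..6: [1, 1, 1, 1, 1, -1, 0]
Σy = 4, Σy² = 6, M = 7
μ = 4/7 = 4/7,  σ² = 6/7 − (4/7)² = 26/49
Independent increments: Var[X_13] = 13·σ² = 13·(26/49) = 338/49

338/49


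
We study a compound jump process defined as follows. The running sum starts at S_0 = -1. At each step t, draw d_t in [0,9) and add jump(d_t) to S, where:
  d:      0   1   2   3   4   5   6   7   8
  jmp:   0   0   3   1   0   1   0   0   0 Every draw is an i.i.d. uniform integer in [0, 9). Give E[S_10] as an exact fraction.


41/9

Outcome values over d=0..8: [0, 0, 3, 1, 0, 1, 0, 0, 0]
Σy = 5, Σy² = 11, M = 9
μ = 5/9 = 5/9,  σ² = 11/9 − (5/9)² = 74/81
E[S_10] = -1 + 10·(5/9) = 41/9


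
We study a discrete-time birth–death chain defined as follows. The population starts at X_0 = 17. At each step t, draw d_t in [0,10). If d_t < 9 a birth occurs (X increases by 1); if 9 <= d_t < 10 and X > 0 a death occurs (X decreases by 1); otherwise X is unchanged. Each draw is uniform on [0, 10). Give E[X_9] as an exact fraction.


121/5

X can drop by at most 1 per step and X_0 = 17 > T = 9, so X_t >= 17 − t >= 8 > 0 for every t <= 9: the floor at 0 (the 'and X > 0' condition) never binds. Hence X_9 = X_0 + Σ_{t<9} Y_t with i.i.d. increments Y_t = y(d_t) ∈ {+1, −1, 0}.
Outcome values over d=0..9: [1, 1, 1, 1, 1, 1, 1, 1, 1, -1]
Σy = 8, Σy² = 10, M = 10
μ = 8/10 = 4/5,  σ² = 10/10 − (4/5)² = 9/25
E[X_9] = 17 + 9·(4/5) = 121/5


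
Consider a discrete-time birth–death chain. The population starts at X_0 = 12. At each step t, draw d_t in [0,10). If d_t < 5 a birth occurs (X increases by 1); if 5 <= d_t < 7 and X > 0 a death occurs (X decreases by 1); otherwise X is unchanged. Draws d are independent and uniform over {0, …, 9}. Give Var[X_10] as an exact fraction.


X can drop by at most 1 per step and X_0 = 12 > T = 10, so X_t >= 12 − t >= 2 > 0 for every t <= 10: the floor at 0 (the 'and X > 0' condition) never binds. Hence X_10 = X_0 + Σ_{t<10} Y_t with i.i.d. increments Y_t = y(d_t) ∈ {+1, −1, 0}.
Outcome values over d=0..9: [1, 1, 1, 1, 1, -1, -1, 0, 0, 0]
Σy = 3, Σy² = 7, M = 10
μ = 3/10 = 3/10,  σ² = 7/10 − (3/10)² = 61/100
Independent increments: Var[X_10] = 10·σ² = 10·(61/100) = 61/10

61/10


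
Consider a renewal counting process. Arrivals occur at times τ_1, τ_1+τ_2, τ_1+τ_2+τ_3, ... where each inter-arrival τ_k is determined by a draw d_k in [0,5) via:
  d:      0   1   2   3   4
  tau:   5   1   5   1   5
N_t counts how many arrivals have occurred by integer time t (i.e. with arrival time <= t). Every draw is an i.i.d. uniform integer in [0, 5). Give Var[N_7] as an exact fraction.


5385072996/6103515625

Inter-arrival values over d=0..4: [5, 1, 5, 1, 5]
Each d has probability 1/5, so the pmf of τ is: f(1) = 2/5, f(5) = 3/5
Let p_n(j) = P(N_n = j), with p_0 = [1]. Condition on τ_1: p_n(0) = P(τ > n), and for j >= 1, p_n(j) = Σ_{k<=n} f(k)·p_{n−k}(j−1)
p_1 = [3/5, 2/5]  (j = 0..1)
p_2 = [3/5, 6/25, 4/25]  (j = 0..2)
p_3 = [3/5, 6/25, 12/125, 8/125]  (j = 0..3)
p_4 = [3/5, 6/25, 12/125, 24/625, 16/625]  (j = 0..4)
p_5 = [0, 21/25, 12/125, 24/625, 48/3125, 32/3125]  (j = 0..5)
p_6 = [0, 9/25, 72/125, 24/625, 48/3125, 96/15625, 64/15625]  (j = 0..6)
p_7 = [0, 9/25, 36/125, 204/625, 48/3125, 96/15625, 192/78125, 128/78125]  (j = 0..7)
E[N_7] = Σ j·p_7(j) = 158873/78125;  E[N_7²] = Σ j²·p_7(j) = 392009/78125
Var[N_7] = 392009/78125 − (158873/78125)² = 5385072996/6103515625


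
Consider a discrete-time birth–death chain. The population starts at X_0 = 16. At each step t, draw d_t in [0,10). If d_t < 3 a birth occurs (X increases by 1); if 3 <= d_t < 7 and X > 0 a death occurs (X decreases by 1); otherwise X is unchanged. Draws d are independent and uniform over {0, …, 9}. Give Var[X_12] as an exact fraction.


X can drop by at most 1 per step and X_0 = 16 > T = 12, so X_t >= 16 − t >= 4 > 0 for every t <= 12: the floor at 0 (the 'and X > 0' condition) never binds. Hence X_12 = X_0 + Σ_{t<12} Y_t with i.i.d. increments Y_t = y(d_t) ∈ {+1, −1, 0}.
Outcome values over d=0..9: [1, 1, 1, -1, -1, -1, -1, 0, 0, 0]
Σy = -1, Σy² = 7, M = 10
μ = -1/10 = -1/10,  σ² = 7/10 − (-1/10)² = 69/100
Independent increments: Var[X_12] = 12·σ² = 12·(69/100) = 207/25

207/25


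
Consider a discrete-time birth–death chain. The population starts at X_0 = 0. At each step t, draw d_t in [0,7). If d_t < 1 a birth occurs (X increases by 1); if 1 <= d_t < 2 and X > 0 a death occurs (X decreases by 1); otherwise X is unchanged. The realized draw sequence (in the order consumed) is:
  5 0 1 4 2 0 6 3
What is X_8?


t=0: X=0, d=5 → hold, X_1=0
t=1: X=0, d=0 → birth, X_2=1
t=2: X=1, d=1 → death, X_3=0
t=3: X=0, d=4 → hold, X_4=0
t=4: X=0, d=2 → hold, X_5=0
t=5: X=0, d=0 → birth, X_6=1
t=6: X=1, d=6 → hold, X_7=1
t=7: X=1, d=3 → hold, X_8=1

1


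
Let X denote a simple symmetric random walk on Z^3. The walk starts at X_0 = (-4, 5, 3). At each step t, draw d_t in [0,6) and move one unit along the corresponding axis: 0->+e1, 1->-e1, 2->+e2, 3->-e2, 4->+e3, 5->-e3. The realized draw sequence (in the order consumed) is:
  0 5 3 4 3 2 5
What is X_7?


(-3, 4, 2)

t=0: X=(-4, 5, 3), d=0 → +e1, X_1=(-3, 5, 3)
t=1: X=(-3, 5, 3), d=5 → -e3, X_2=(-3, 5, 2)
t=2: X=(-3, 5, 2), d=3 → -e2, X_3=(-3, 4, 2)
t=3: X=(-3, 4, 2), d=4 → +e3, X_4=(-3, 4, 3)
t=4: X=(-3, 4, 3), d=3 → -e2, X_5=(-3, 3, 3)
t=5: X=(-3, 3, 3), d=2 → +e2, X_6=(-3, 4, 3)
t=6: X=(-3, 4, 3), d=5 → -e3, X_7=(-3, 4, 2)
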